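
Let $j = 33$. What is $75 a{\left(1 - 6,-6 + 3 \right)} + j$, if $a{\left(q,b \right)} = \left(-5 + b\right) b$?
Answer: $1833$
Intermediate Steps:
$a{\left(q,b \right)} = b \left(-5 + b\right)$
$75 a{\left(1 - 6,-6 + 3 \right)} + j = 75 \left(-6 + 3\right) \left(-5 + \left(-6 + 3\right)\right) + 33 = 75 \left(- 3 \left(-5 - 3\right)\right) + 33 = 75 \left(\left(-3\right) \left(-8\right)\right) + 33 = 75 \cdot 24 + 33 = 1800 + 33 = 1833$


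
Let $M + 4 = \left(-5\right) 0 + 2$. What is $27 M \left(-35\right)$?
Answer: $1890$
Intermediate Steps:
$M = -2$ ($M = -4 + \left(\left(-5\right) 0 + 2\right) = -4 + \left(0 + 2\right) = -4 + 2 = -2$)
$27 M \left(-35\right) = 27 \left(-2\right) \left(-35\right) = \left(-54\right) \left(-35\right) = 1890$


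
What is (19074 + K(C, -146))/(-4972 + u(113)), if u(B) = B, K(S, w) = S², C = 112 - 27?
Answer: -26299/4859 ≈ -5.4124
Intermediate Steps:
C = 85
(19074 + K(C, -146))/(-4972 + u(113)) = (19074 + 85²)/(-4972 + 113) = (19074 + 7225)/(-4859) = 26299*(-1/4859) = -26299/4859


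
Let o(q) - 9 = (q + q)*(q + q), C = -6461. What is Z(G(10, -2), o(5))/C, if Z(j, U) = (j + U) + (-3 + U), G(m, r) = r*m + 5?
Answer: -200/6461 ≈ -0.030955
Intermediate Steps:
G(m, r) = 5 + m*r (G(m, r) = m*r + 5 = 5 + m*r)
o(q) = 9 + 4*q² (o(q) = 9 + (q + q)*(q + q) = 9 + (2*q)*(2*q) = 9 + 4*q²)
Z(j, U) = -3 + j + 2*U (Z(j, U) = (U + j) + (-3 + U) = -3 + j + 2*U)
Z(G(10, -2), o(5))/C = (-3 + (5 + 10*(-2)) + 2*(9 + 4*5²))/(-6461) = (-3 + (5 - 20) + 2*(9 + 4*25))*(-1/6461) = (-3 - 15 + 2*(9 + 100))*(-1/6461) = (-3 - 15 + 2*109)*(-1/6461) = (-3 - 15 + 218)*(-1/6461) = 200*(-1/6461) = -200/6461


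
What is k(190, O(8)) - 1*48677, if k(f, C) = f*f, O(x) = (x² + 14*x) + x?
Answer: -12577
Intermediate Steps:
O(x) = x² + 15*x
k(f, C) = f²
k(190, O(8)) - 1*48677 = 190² - 1*48677 = 36100 - 48677 = -12577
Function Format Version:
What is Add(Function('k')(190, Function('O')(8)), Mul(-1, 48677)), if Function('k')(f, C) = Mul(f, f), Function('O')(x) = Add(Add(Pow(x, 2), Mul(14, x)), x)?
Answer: -12577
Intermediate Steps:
Function('O')(x) = Add(Pow(x, 2), Mul(15, x))
Function('k')(f, C) = Pow(f, 2)
Add(Function('k')(190, Function('O')(8)), Mul(-1, 48677)) = Add(Pow(190, 2), Mul(-1, 48677)) = Add(36100, -48677) = -12577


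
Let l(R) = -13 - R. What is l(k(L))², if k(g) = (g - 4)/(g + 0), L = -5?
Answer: 5476/25 ≈ 219.04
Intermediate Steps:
k(g) = (-4 + g)/g
l(k(L))² = (-13 - (-4 - 5)/(-5))² = (-13 - (-1)*(-9)/5)² = (-13 - 1*9/5)² = (-13 - 9/5)² = (-74/5)² = 5476/25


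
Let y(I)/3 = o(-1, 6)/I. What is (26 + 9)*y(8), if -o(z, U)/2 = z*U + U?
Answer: 0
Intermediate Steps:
o(z, U) = -2*U - 2*U*z (o(z, U) = -2*(z*U + U) = -2*(U*z + U) = -2*(U + U*z) = -2*U - 2*U*z)
y(I) = 0 (y(I) = 3*((-2*6*(1 - 1))/I) = 3*((-2*6*0)/I) = 3*(0/I) = 3*0 = 0)
(26 + 9)*y(8) = (26 + 9)*0 = 35*0 = 0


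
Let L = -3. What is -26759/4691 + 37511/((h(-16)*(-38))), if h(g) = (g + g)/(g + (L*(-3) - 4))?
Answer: -1968144055/5704256 ≈ -345.03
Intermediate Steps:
h(g) = 2*g/(5 + g) (h(g) = (g + g)/(g + (-3*(-3) - 4)) = (2*g)/(g + (9 - 4)) = (2*g)/(g + 5) = (2*g)/(5 + g) = 2*g/(5 + g))
-26759/4691 + 37511/((h(-16)*(-38))) = -26759/4691 + 37511/(((2*(-16)/(5 - 16))*(-38))) = -26759*1/4691 + 37511/(((2*(-16)/(-11))*(-38))) = -26759/4691 + 37511/(((2*(-16)*(-1/11))*(-38))) = -26759/4691 + 37511/(((32/11)*(-38))) = -26759/4691 + 37511/(-1216/11) = -26759/4691 + 37511*(-11/1216) = -26759/4691 - 412621/1216 = -1968144055/5704256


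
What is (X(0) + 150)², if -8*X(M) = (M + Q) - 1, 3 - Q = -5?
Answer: 1423249/64 ≈ 22238.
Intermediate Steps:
Q = 8 (Q = 3 - 1*(-5) = 3 + 5 = 8)
X(M) = -7/8 - M/8 (X(M) = -((M + 8) - 1)/8 = -((8 + M) - 1)/8 = -(7 + M)/8 = -7/8 - M/8)
(X(0) + 150)² = ((-7/8 - ⅛*0) + 150)² = ((-7/8 + 0) + 150)² = (-7/8 + 150)² = (1193/8)² = 1423249/64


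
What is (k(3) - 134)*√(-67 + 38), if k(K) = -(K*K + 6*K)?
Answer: -161*I*√29 ≈ -867.01*I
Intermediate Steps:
k(K) = -K² - 6*K (k(K) = -(K² + 6*K) = -K² - 6*K)
(k(3) - 134)*√(-67 + 38) = (-1*3*(6 + 3) - 134)*√(-67 + 38) = (-1*3*9 - 134)*√(-29) = (-27 - 134)*(I*√29) = -161*I*√29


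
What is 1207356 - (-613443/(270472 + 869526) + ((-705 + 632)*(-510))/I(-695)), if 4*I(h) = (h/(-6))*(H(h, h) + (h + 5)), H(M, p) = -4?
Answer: 66387233201213619/54985523534 ≈ 1.2074e+6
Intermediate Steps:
I(h) = -h*(1 + h)/24 (I(h) = ((h/(-6))*(-4 + (h + 5)))/4 = ((h*(-1/6))*(-4 + (5 + h)))/4 = ((-h/6)*(1 + h))/4 = (-h*(1 + h)/6)/4 = -h*(1 + h)/24)
1207356 - (-613443/(270472 + 869526) + ((-705 + 632)*(-510))/I(-695)) = 1207356 - (-613443/(270472 + 869526) + ((-705 + 632)*(-510))/((-1/24*(-695)*(1 - 695)))) = 1207356 - (-613443/1139998 + (-73*(-510))/((-1/24*(-695)*(-694)))) = 1207356 - (-613443*1/1139998 + 37230/(-241165/12)) = 1207356 - (-613443/1139998 + 37230*(-12/241165)) = 1207356 - (-613443/1139998 - 89352/48233) = 1207356 - 1*(-131449297515/54985523534) = 1207356 + 131449297515/54985523534 = 66387233201213619/54985523534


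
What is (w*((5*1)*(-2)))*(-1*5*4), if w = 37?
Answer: 7400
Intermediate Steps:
(w*((5*1)*(-2)))*(-1*5*4) = (37*((5*1)*(-2)))*(-1*5*4) = (37*(5*(-2)))*(-5*4) = (37*(-10))*(-20) = -370*(-20) = 7400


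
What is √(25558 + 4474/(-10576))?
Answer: √178666273374/2644 ≈ 159.87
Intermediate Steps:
√(25558 + 4474/(-10576)) = √(25558 + 4474*(-1/10576)) = √(25558 - 2237/5288) = √(135148467/5288) = √178666273374/2644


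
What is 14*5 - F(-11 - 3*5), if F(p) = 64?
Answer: 6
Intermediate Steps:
14*5 - F(-11 - 3*5) = 14*5 - 1*64 = 70 - 64 = 6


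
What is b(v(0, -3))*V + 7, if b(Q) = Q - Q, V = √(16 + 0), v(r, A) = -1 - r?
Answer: 7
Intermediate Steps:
V = 4 (V = √16 = 4)
b(Q) = 0
b(v(0, -3))*V + 7 = 0*4 + 7 = 0 + 7 = 7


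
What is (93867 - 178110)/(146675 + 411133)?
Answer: -28081/185936 ≈ -0.15103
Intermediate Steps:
(93867 - 178110)/(146675 + 411133) = -84243/557808 = -84243*1/557808 = -28081/185936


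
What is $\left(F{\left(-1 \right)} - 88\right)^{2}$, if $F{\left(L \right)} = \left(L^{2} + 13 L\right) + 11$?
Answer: $7921$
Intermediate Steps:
$F{\left(L \right)} = 11 + L^{2} + 13 L$
$\left(F{\left(-1 \right)} - 88\right)^{2} = \left(\left(11 + \left(-1\right)^{2} + 13 \left(-1\right)\right) - 88\right)^{2} = \left(\left(11 + 1 - 13\right) - 88\right)^{2} = \left(-1 - 88\right)^{2} = \left(-89\right)^{2} = 7921$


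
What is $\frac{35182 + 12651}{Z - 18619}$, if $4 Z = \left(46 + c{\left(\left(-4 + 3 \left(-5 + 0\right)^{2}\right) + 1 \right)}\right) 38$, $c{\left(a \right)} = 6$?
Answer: $- \frac{47833}{18125} \approx -2.6391$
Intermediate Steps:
$Z = 494$ ($Z = \frac{\left(46 + 6\right) 38}{4} = \frac{52 \cdot 38}{4} = \frac{1}{4} \cdot 1976 = 494$)
$\frac{35182 + 12651}{Z - 18619} = \frac{35182 + 12651}{494 - 18619} = \frac{47833}{-18125} = 47833 \left(- \frac{1}{18125}\right) = - \frac{47833}{18125}$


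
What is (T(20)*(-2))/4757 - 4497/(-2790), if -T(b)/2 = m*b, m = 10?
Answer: 7874743/4424010 ≈ 1.7800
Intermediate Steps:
T(b) = -20*b
(T(20)*(-2))/4757 - 4497/(-2790) = (-20*20*(-2))/4757 - 4497/(-2790) = -400*(-2)*(1/4757) - 4497*(-1/2790) = 800*(1/4757) + 1499/930 = 800/4757 + 1499/930 = 7874743/4424010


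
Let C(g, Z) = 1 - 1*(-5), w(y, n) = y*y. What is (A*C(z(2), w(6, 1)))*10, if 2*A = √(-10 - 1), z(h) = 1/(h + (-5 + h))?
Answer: 30*I*√11 ≈ 99.499*I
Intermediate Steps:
w(y, n) = y²
z(h) = 1/(-5 + 2*h)
C(g, Z) = 6 (C(g, Z) = 1 + 5 = 6)
A = I*√11/2 (A = √(-10 - 1)/2 = √(-11)/2 = (I*√11)/2 = I*√11/2 ≈ 1.6583*I)
(A*C(z(2), w(6, 1)))*10 = ((I*√11/2)*6)*10 = (3*I*√11)*10 = 30*I*√11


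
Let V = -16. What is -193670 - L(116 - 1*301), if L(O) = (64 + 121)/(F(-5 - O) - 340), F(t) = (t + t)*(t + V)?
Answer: -2273685837/11740 ≈ -1.9367e+5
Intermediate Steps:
F(t) = 2*t*(-16 + t) (F(t) = (t + t)*(t - 16) = (2*t)*(-16 + t) = 2*t*(-16 + t))
L(O) = 185/(-340 + 2*(-21 - O)*(-5 - O)) (L(O) = (64 + 121)/(2*(-5 - O)*(-16 + (-5 - O)) - 340) = 185/(2*(-5 - O)*(-21 - O) - 340) = 185/(2*(-21 - O)*(-5 - O) - 340) = 185/(-340 + 2*(-21 - O)*(-5 - O)))
-193670 - L(116 - 1*301) = -193670 - 185/(2*(-170 + (5 + (116 - 1*301))*(21 + (116 - 1*301)))) = -193670 - 185/(2*(-170 + (5 + (116 - 301))*(21 + (116 - 301)))) = -193670 - 185/(2*(-170 + (5 - 185)*(21 - 185))) = -193670 - 185/(2*(-170 - 180*(-164))) = -193670 - 185/(2*(-170 + 29520)) = -193670 - 185/(2*29350) = -193670 - 1*37/11740 = -193670 - 37/11740 = -2273685837/11740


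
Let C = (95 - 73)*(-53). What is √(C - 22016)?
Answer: I*√23182 ≈ 152.26*I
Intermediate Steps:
C = -1166 (C = 22*(-53) = -1166)
√(C - 22016) = √(-1166 - 22016) = √(-23182) = I*√23182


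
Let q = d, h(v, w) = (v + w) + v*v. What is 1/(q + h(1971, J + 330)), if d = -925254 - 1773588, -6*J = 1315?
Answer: 6/7128485 ≈ 8.4169e-7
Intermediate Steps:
J = -1315/6 (J = -⅙*1315 = -1315/6 ≈ -219.17)
d = -2698842
h(v, w) = v + w + v² (h(v, w) = (v + w) + v² = v + w + v²)
q = -2698842
1/(q + h(1971, J + 330)) = 1/(-2698842 + (1971 + (-1315/6 + 330) + 1971²)) = 1/(-2698842 + (1971 + 665/6 + 3884841)) = 1/(-2698842 + 23321537/6) = 1/(7128485/6) = 6/7128485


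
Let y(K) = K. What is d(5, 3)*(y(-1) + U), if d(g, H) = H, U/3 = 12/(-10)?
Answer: -69/5 ≈ -13.800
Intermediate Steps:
U = -18/5 (U = 3*(12/(-10)) = 3*(12*(-1/10)) = 3*(-6/5) = -18/5 ≈ -3.6000)
d(5, 3)*(y(-1) + U) = 3*(-1 - 18/5) = 3*(-23/5) = -69/5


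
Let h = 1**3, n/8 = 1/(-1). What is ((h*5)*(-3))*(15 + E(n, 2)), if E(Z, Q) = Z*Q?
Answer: 15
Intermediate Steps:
n = -8 (n = 8/(-1) = 8*(-1) = -8)
E(Z, Q) = Q*Z
h = 1
((h*5)*(-3))*(15 + E(n, 2)) = ((1*5)*(-3))*(15 + 2*(-8)) = (5*(-3))*(15 - 16) = -15*(-1) = 15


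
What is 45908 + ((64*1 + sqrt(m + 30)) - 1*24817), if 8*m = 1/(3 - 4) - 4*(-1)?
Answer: 21155 + 9*sqrt(6)/4 ≈ 21161.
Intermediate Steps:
m = 3/8 (m = (1/(3 - 4) - 4*(-1))/8 = (1/(-1) + 4)/8 = (-1 + 4)/8 = (1/8)*3 = 3/8 ≈ 0.37500)
45908 + ((64*1 + sqrt(m + 30)) - 1*24817) = 45908 + ((64*1 + sqrt(3/8 + 30)) - 1*24817) = 45908 + ((64 + sqrt(243/8)) - 24817) = 45908 + ((64 + 9*sqrt(6)/4) - 24817) = 45908 + (-24753 + 9*sqrt(6)/4) = 21155 + 9*sqrt(6)/4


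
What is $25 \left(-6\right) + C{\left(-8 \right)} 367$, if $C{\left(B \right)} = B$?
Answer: $-3086$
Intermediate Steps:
$25 \left(-6\right) + C{\left(-8 \right)} 367 = 25 \left(-6\right) - 2936 = -150 - 2936 = -3086$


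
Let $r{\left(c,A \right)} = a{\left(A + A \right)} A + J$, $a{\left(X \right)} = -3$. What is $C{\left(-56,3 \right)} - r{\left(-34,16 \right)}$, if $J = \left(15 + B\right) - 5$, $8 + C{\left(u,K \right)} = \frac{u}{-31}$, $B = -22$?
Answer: $\frac{1668}{31} \approx 53.806$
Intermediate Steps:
$C{\left(u,K \right)} = -8 - \frac{u}{31}$ ($C{\left(u,K \right)} = -8 + \frac{u}{-31} = -8 + u \left(- \frac{1}{31}\right) = -8 - \frac{u}{31}$)
$J = -12$ ($J = \left(15 - 22\right) - 5 = -7 - 5 = -12$)
$r{\left(c,A \right)} = -12 - 3 A$ ($r{\left(c,A \right)} = - 3 A - 12 = -12 - 3 A$)
$C{\left(-56,3 \right)} - r{\left(-34,16 \right)} = \left(-8 - - \frac{56}{31}\right) - \left(-12 - 48\right) = \left(-8 + \frac{56}{31}\right) - \left(-12 - 48\right) = - \frac{192}{31} - -60 = - \frac{192}{31} + 60 = \frac{1668}{31}$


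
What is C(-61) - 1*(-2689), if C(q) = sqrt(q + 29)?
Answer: 2689 + 4*I*sqrt(2) ≈ 2689.0 + 5.6569*I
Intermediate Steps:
C(q) = sqrt(29 + q)
C(-61) - 1*(-2689) = sqrt(29 - 61) - 1*(-2689) = sqrt(-32) + 2689 = 4*I*sqrt(2) + 2689 = 2689 + 4*I*sqrt(2)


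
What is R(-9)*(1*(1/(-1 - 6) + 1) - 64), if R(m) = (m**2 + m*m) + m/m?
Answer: -72046/7 ≈ -10292.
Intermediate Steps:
R(m) = 1 + 2*m**2 (R(m) = (m**2 + m**2) + 1 = 2*m**2 + 1 = 1 + 2*m**2)
R(-9)*(1*(1/(-1 - 6) + 1) - 64) = (1 + 2*(-9)**2)*(1*(1/(-1 - 6) + 1) - 64) = (1 + 2*81)*(1*(1/(-7) + 1) - 64) = (1 + 162)*(1*(-1/7 + 1) - 64) = 163*(1*(6/7) - 64) = 163*(6/7 - 64) = 163*(-442/7) = -72046/7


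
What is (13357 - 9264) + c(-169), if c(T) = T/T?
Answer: 4094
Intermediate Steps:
c(T) = 1
(13357 - 9264) + c(-169) = (13357 - 9264) + 1 = 4093 + 1 = 4094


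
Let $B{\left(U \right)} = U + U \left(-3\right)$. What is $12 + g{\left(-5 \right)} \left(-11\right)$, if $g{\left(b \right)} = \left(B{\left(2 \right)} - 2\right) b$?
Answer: $-318$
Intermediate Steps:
$B{\left(U \right)} = - 2 U$ ($B{\left(U \right)} = U - 3 U = - 2 U$)
$g{\left(b \right)} = - 6 b$ ($g{\left(b \right)} = \left(\left(-2\right) 2 - 2\right) b = \left(-4 - 2\right) b = - 6 b$)
$12 + g{\left(-5 \right)} \left(-11\right) = 12 + \left(-6\right) \left(-5\right) \left(-11\right) = 12 + 30 \left(-11\right) = 12 - 330 = -318$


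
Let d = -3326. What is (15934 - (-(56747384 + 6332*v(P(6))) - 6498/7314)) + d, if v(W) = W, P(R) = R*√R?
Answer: 69190431331/1219 + 37992*√6 ≈ 5.6853e+7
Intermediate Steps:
P(R) = R^(3/2)
(15934 - (-(56747384 + 6332*v(P(6))) - 6498/7314)) + d = (15934 - (-(56747384 + 37992*√6) - 6498/7314)) - 3326 = (15934 - (-(56747384 + 37992*√6) - 6498*1/7314)) - 3326 = (15934 - (-(56747384 + 37992*√6) - 1083/1219)) - 3326 = (15934 - (-6332*(8962 + 6*√6) - 1083/1219)) - 3326 = (15934 - ((-56747384 - 37992*√6) - 1083/1219)) - 3326 = (15934 - (-69175062179/1219 - 37992*√6)) - 3326 = (15934 + (69175062179/1219 + 37992*√6)) - 3326 = (69194485725/1219 + 37992*√6) - 3326 = 69190431331/1219 + 37992*√6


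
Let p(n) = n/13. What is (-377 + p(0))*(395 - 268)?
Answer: -47879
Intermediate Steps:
p(n) = n/13 (p(n) = n*(1/13) = n/13)
(-377 + p(0))*(395 - 268) = (-377 + (1/13)*0)*(395 - 268) = (-377 + 0)*127 = -377*127 = -47879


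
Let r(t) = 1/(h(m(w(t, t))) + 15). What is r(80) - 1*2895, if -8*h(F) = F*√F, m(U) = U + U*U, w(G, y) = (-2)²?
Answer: -57897/20 + √5/20 ≈ -2894.7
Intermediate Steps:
w(G, y) = 4
m(U) = U + U²
h(F) = -F^(3/2)/8 (h(F) = -F*√F/8 = -F^(3/2)/8)
r(t) = 1/(15 - 5*√5) (r(t) = 1/(-8*(1 + 4)^(3/2)/8 + 15) = 1/(-40*√5/8 + 15) = 1/(-5*√5 + 15) = 1/(15 - 5*√5))
r(80) - 1*2895 = (3/20 + √5/20) - 1*2895 = (3/20 + √5/20) - 2895 = -57897/20 + √5/20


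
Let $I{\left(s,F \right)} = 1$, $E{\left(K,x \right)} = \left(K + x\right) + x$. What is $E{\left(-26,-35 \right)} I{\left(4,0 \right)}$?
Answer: $-96$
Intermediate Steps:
$E{\left(K,x \right)} = K + 2 x$
$E{\left(-26,-35 \right)} I{\left(4,0 \right)} = \left(-26 + 2 \left(-35\right)\right) 1 = \left(-26 - 70\right) 1 = \left(-96\right) 1 = -96$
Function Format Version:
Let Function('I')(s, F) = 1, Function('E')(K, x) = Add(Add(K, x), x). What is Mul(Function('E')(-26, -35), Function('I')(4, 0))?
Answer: -96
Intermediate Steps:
Function('E')(K, x) = Add(K, Mul(2, x))
Mul(Function('E')(-26, -35), Function('I')(4, 0)) = Mul(Add(-26, Mul(2, -35)), 1) = Mul(Add(-26, -70), 1) = Mul(-96, 1) = -96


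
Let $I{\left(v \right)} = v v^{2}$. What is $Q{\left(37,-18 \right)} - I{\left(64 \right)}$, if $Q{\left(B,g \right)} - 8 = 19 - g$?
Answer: $-262099$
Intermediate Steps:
$Q{\left(B,g \right)} = 27 - g$ ($Q{\left(B,g \right)} = 8 - \left(-19 + g\right) = 27 - g$)
$I{\left(v \right)} = v^{3}$
$Q{\left(37,-18 \right)} - I{\left(64 \right)} = \left(27 - -18\right) - 64^{3} = \left(27 + 18\right) - 262144 = 45 - 262144 = -262099$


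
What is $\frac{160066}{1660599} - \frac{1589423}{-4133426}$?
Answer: $\frac{300092291863}{623996643834} \approx 0.48092$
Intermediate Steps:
$\frac{160066}{1660599} - \frac{1589423}{-4133426} = 160066 \cdot \frac{1}{1660599} - - \frac{144493}{375766} = \frac{160066}{1660599} + \frac{144493}{375766} = \frac{300092291863}{623996643834}$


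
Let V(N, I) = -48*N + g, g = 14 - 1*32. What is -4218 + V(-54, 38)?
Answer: -1644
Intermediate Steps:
g = -18 (g = 14 - 32 = -18)
V(N, I) = -18 - 48*N (V(N, I) = -48*N - 18 = -18 - 48*N)
-4218 + V(-54, 38) = -4218 + (-18 - 48*(-54)) = -4218 + (-18 + 2592) = -4218 + 2574 = -1644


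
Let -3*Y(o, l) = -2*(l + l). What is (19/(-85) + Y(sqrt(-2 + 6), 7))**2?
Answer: 5396329/65025 ≈ 82.989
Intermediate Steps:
Y(o, l) = 4*l/3 (Y(o, l) = -(-2)*(l + l)/3 = -(-2)*2*l/3 = -(-4)*l/3 = 4*l/3)
(19/(-85) + Y(sqrt(-2 + 6), 7))**2 = (19/(-85) + (4/3)*7)**2 = (19*(-1/85) + 28/3)**2 = (-19/85 + 28/3)**2 = (2323/255)**2 = 5396329/65025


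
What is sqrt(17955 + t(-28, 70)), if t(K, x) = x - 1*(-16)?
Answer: sqrt(18041) ≈ 134.32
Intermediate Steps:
t(K, x) = 16 + x (t(K, x) = x + 16 = 16 + x)
sqrt(17955 + t(-28, 70)) = sqrt(17955 + (16 + 70)) = sqrt(17955 + 86) = sqrt(18041)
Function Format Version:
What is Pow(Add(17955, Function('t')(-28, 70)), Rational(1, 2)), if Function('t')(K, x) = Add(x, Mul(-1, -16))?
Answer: Pow(18041, Rational(1, 2)) ≈ 134.32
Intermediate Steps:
Function('t')(K, x) = Add(16, x) (Function('t')(K, x) = Add(x, 16) = Add(16, x))
Pow(Add(17955, Function('t')(-28, 70)), Rational(1, 2)) = Pow(Add(17955, Add(16, 70)), Rational(1, 2)) = Pow(Add(17955, 86), Rational(1, 2)) = Pow(18041, Rational(1, 2))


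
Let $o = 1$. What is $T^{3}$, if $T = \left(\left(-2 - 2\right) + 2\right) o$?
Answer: $-8$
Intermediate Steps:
$T = -2$ ($T = \left(\left(-2 - 2\right) + 2\right) 1 = \left(-4 + 2\right) 1 = \left(-2\right) 1 = -2$)
$T^{3} = \left(-2\right)^{3} = -8$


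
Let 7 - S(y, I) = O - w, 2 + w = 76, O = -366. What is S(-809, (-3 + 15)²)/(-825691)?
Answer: -447/825691 ≈ -0.00054136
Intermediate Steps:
w = 74 (w = -2 + 76 = 74)
S(y, I) = 447 (S(y, I) = 7 - (-366 - 1*74) = 7 - (-366 - 74) = 7 - 1*(-440) = 7 + 440 = 447)
S(-809, (-3 + 15)²)/(-825691) = 447/(-825691) = 447*(-1/825691) = -447/825691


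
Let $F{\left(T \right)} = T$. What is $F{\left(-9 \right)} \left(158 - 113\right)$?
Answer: $-405$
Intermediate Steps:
$F{\left(-9 \right)} \left(158 - 113\right) = - 9 \left(158 - 113\right) = \left(-9\right) 45 = -405$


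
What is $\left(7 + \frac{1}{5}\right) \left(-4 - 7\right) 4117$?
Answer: $- \frac{1630332}{5} \approx -3.2607 \cdot 10^{5}$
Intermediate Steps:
$\left(7 + \frac{1}{5}\right) \left(-4 - 7\right) 4117 = \left(7 + \frac{1}{5}\right) \left(-11\right) 4117 = \frac{36}{5} \left(-11\right) 4117 = \left(- \frac{396}{5}\right) 4117 = - \frac{1630332}{5}$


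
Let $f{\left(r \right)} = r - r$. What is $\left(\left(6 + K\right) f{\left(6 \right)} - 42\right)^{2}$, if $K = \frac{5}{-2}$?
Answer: $1764$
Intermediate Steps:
$f{\left(r \right)} = 0$
$K = - \frac{5}{2}$ ($K = 5 \left(- \frac{1}{2}\right) = - \frac{5}{2} \approx -2.5$)
$\left(\left(6 + K\right) f{\left(6 \right)} - 42\right)^{2} = \left(\left(6 - \frac{5}{2}\right) 0 - 42\right)^{2} = \left(\frac{7}{2} \cdot 0 - 42\right)^{2} = \left(0 - 42\right)^{2} = \left(-42\right)^{2} = 1764$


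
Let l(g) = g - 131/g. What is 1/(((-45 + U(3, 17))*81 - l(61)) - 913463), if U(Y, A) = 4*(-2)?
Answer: -61/55986706 ≈ -1.0895e-6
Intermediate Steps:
U(Y, A) = -8
1/(((-45 + U(3, 17))*81 - l(61)) - 913463) = 1/(((-45 - 8)*81 - (61 - 131/61)) - 913463) = 1/((-53*81 - (61 - 131*1/61)) - 913463) = 1/((-4293 - (61 - 131/61)) - 913463) = 1/((-4293 - 1*3590/61) - 913463) = 1/((-4293 - 3590/61) - 913463) = 1/(-265463/61 - 913463) = 1/(-55986706/61) = -61/55986706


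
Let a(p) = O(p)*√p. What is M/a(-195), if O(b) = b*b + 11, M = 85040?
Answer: -4252*I*√195/370851 ≈ -0.16011*I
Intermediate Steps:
O(b) = 11 + b² (O(b) = b² + 11 = 11 + b²)
a(p) = √p*(11 + p²) (a(p) = (11 + p²)*√p = √p*(11 + p²))
M/a(-195) = 85040/((√(-195)*(11 + (-195)²))) = 85040/(((I*√195)*(11 + 38025))) = 85040/(((I*√195)*38036)) = 85040/((38036*I*√195)) = 85040*(-I*√195/7417020) = -4252*I*√195/370851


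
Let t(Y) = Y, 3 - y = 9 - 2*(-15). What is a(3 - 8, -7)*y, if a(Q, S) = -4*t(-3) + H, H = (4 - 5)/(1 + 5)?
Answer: -426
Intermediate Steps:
y = -36 (y = 3 - (9 - 2*(-15)) = 3 - (9 + 30) = 3 - 1*39 = 3 - 39 = -36)
H = -⅙ (H = -1/6 = -1*⅙ = -⅙ ≈ -0.16667)
a(Q, S) = 71/6 (a(Q, S) = -4*(-3) - ⅙ = 12 - ⅙ = 71/6)
a(3 - 8, -7)*y = (71/6)*(-36) = -426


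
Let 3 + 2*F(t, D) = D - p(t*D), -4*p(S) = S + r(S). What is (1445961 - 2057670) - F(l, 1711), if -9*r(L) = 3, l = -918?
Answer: -9989417/24 ≈ -4.1623e+5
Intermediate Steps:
r(L) = -⅓ (r(L) = -⅑*3 = -⅓)
p(S) = 1/12 - S/4 (p(S) = -(S - ⅓)/4 = -(-⅓ + S)/4 = 1/12 - S/4)
F(t, D) = -37/24 + D/2 + D*t/8 (F(t, D) = -3/2 + (D - (1/12 - t*D/4))/2 = -3/2 + (D - (1/12 - D*t/4))/2 = -3/2 + (D + (-1/12 + D*t/4))/2 = -3/2 + (-1/12 + D + D*t/4)/2 = -3/2 + (-1/24 + D/2 + D*t/8) = -37/24 + D/2 + D*t/8)
(1445961 - 2057670) - F(l, 1711) = (1445961 - 2057670) - (-37/24 + (½)*1711 + (⅛)*1711*(-918)) = -611709 - (-37/24 + 1711/2 - 785349/4) = -611709 - 1*(-4691599/24) = -611709 + 4691599/24 = -9989417/24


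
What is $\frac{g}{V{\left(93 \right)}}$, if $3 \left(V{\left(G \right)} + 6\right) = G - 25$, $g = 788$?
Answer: $\frac{1182}{25} \approx 47.28$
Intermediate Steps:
$V{\left(G \right)} = - \frac{43}{3} + \frac{G}{3}$ ($V{\left(G \right)} = -6 + \frac{G - 25}{3} = -6 + \frac{-25 + G}{3} = -6 + \left(- \frac{25}{3} + \frac{G}{3}\right) = - \frac{43}{3} + \frac{G}{3}$)
$\frac{g}{V{\left(93 \right)}} = \frac{788}{- \frac{43}{3} + \frac{1}{3} \cdot 93} = \frac{788}{- \frac{43}{3} + 31} = \frac{788}{\frac{50}{3}} = 788 \cdot \frac{3}{50} = \frac{1182}{25}$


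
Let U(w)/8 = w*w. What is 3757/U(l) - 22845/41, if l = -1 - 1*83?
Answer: -1289400523/2314368 ≈ -557.13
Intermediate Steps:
l = -84 (l = -1 - 83 = -84)
U(w) = 8*w**2 (U(w) = 8*(w*w) = 8*w**2)
3757/U(l) - 22845/41 = 3757/((8*(-84)**2)) - 22845/41 = 3757/((8*7056)) - 22845*1/41 = 3757/56448 - 22845/41 = -1289400523/2314368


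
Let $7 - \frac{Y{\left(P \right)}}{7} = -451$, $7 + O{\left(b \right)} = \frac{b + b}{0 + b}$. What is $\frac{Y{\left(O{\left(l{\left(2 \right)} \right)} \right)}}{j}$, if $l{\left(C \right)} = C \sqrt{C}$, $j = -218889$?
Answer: $- \frac{3206}{218889} \approx -0.014647$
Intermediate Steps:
$l{\left(C \right)} = C^{\frac{3}{2}}$
$O{\left(b \right)} = -5$ ($O{\left(b \right)} = -7 + \frac{b + b}{0 + b} = -7 + \frac{2 b}{b} = -7 + 2 = -5$)
$Y{\left(P \right)} = 3206$ ($Y{\left(P \right)} = 49 - -3157 = 49 + 3157 = 3206$)
$\frac{Y{\left(O{\left(l{\left(2 \right)} \right)} \right)}}{j} = \frac{3206}{-218889} = 3206 \left(- \frac{1}{218889}\right) = - \frac{3206}{218889}$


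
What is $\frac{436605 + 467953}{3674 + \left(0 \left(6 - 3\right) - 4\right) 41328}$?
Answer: $- \frac{452279}{80819} \approx -5.5962$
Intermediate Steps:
$\frac{436605 + 467953}{3674 + \left(0 \left(6 - 3\right) - 4\right) 41328} = \frac{904558}{3674 + \left(0 \left(6 - 3\right) - 4\right) 41328} = \frac{904558}{3674 + \left(0 \cdot 3 - 4\right) 41328} = \frac{904558}{3674 + \left(0 - 4\right) 41328} = \frac{904558}{3674 - 165312} = \frac{904558}{-161638} = 904558 \left(- \frac{1}{161638}\right) = - \frac{452279}{80819}$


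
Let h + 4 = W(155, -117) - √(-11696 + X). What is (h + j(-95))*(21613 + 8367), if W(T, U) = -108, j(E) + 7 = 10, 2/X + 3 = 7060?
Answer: -3267820 - 29980*I*√582475394190/7057 ≈ -3.2678e+6 - 3.2423e+6*I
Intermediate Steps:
X = 2/7057 (X = 2/(-3 + 7060) = 2/7057 ≈ 0.00028341)
j(E) = 3 (j(E) = -7 + 10 = 3)
h = -112 - I*√582475394190/7057 (h = -4 + (-108 - √(-11696 + 2/7057)) = -4 + (-108 - √(-82538670/7057)) = -4 + (-108 - I*√582475394190/7057) = -112 - I*√582475394190/7057 ≈ -112.0 - 108.15*I)
(h + j(-95))*(21613 + 8367) = ((-112 - I*√582475394190/7057) + 3)*(21613 + 8367) = (-109 - I*√582475394190/7057)*29980 = -3267820 - 29980*I*√582475394190/7057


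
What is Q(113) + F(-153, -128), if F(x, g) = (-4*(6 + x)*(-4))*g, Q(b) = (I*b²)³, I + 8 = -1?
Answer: -1517742827350905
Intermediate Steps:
I = -9 (I = -8 - 1 = -9)
Q(b) = -729*b⁶ (Q(b) = (-9*b²)³ = -729*b⁶)
F(x, g) = g*(96 + 16*x) (F(x, g) = (-4*(-24 - 4*x))*g = (96 + 16*x)*g = g*(96 + 16*x))
Q(113) + F(-153, -128) = -729*113⁶ + 16*(-128)*(6 - 153) = -729*2081951752609 + 16*(-128)*(-147) = -1517742827651961 + 301056 = -1517742827350905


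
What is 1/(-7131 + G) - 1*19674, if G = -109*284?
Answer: -749323639/38087 ≈ -19674.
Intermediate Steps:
G = -30956
1/(-7131 + G) - 1*19674 = 1/(-7131 - 30956) - 1*19674 = 1/(-38087) - 19674 = -1/38087 - 19674 = -749323639/38087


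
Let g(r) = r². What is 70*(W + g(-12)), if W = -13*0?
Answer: 10080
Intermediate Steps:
W = 0
70*(W + g(-12)) = 70*(0 + (-12)²) = 70*(0 + 144) = 70*144 = 10080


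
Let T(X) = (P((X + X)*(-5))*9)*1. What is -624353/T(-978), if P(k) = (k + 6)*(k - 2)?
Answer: -624353/861187572 ≈ -0.00072499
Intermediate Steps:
P(k) = (-2 + k)*(6 + k) (P(k) = (6 + k)*(-2 + k) = (-2 + k)*(6 + k))
T(X) = -108 - 360*X + 900*X² (T(X) = ((-12 + ((X + X)*(-5))² + 4*((X + X)*(-5)))*9)*1 = ((-12 + ((2*X)*(-5))² + 4*((2*X)*(-5)))*9)*1 = ((-12 + (-10*X)² + 4*(-10*X))*9)*1 = ((-12 + 100*X² - 40*X)*9)*1 = ((-12 - 40*X + 100*X²)*9)*1 = (-108 - 360*X + 900*X²)*1 = -108 - 360*X + 900*X²)
-624353/T(-978) = -624353/(-108 - 360*(-978) + 900*(-978)²) = -624353/(-108 + 352080 + 900*956484) = -624353/(-108 + 352080 + 860835600) = -624353/861187572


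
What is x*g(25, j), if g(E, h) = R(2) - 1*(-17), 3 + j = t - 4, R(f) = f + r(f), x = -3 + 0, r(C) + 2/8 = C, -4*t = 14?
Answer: -249/4 ≈ -62.250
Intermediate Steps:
t = -7/2 (t = -¼*14 = -7/2 ≈ -3.5000)
r(C) = -¼ + C
x = -3
R(f) = -¼ + 2*f (R(f) = f + (-¼ + f) = -¼ + 2*f)
j = -21/2 (j = -3 + (-7/2 - 4) = -3 - 15/2 = -21/2 ≈ -10.500)
g(E, h) = 83/4 (g(E, h) = (-¼ + 2*2) - 1*(-17) = (-¼ + 4) + 17 = 15/4 + 17 = 83/4)
x*g(25, j) = -3*83/4 = -249/4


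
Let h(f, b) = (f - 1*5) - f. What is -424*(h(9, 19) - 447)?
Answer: 191648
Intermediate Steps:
h(f, b) = -5 (h(f, b) = (f - 5) - f = (-5 + f) - f = -5)
-424*(h(9, 19) - 447) = -424*(-5 - 447) = -424*(-452) = 191648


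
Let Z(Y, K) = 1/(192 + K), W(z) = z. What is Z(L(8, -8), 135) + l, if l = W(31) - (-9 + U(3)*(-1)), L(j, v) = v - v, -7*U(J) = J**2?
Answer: 88624/2289 ≈ 38.717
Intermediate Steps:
U(J) = -J**2/7
L(j, v) = 0
l = 271/7 (l = 31 - (-9 - 1/7*3**2*(-1)) = 31 - (-9 - 1/7*9*(-1)) = 31 - (-9 - 9/7*(-1)) = 31 - (-9 + 9/7) = 31 - 1*(-54/7) = 31 + 54/7 = 271/7 ≈ 38.714)
Z(L(8, -8), 135) + l = 1/(192 + 135) + 271/7 = 1/327 + 271/7 = 88624/2289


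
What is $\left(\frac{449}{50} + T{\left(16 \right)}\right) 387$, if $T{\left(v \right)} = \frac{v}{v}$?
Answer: $\frac{193113}{50} \approx 3862.3$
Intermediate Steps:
$T{\left(v \right)} = 1$
$\left(\frac{449}{50} + T{\left(16 \right)}\right) 387 = \left(\frac{449}{50} + 1\right) 387 = \frac{499}{50} \cdot 387 = \frac{193113}{50}$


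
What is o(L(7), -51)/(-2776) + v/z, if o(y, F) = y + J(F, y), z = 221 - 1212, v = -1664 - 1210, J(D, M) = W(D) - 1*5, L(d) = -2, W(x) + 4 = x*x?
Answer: 2705767/1375508 ≈ 1.9671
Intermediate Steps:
W(x) = -4 + x² (W(x) = -4 + x*x = -4 + x²)
J(D, M) = -9 + D² (J(D, M) = (-4 + D²) - 1*5 = (-4 + D²) - 5 = -9 + D²)
v = -2874
z = -991
o(y, F) = -9 + y + F² (o(y, F) = y + (-9 + F²) = -9 + y + F²)
o(L(7), -51)/(-2776) + v/z = (-9 - 2 + (-51)²)/(-2776) - 2874/(-991) = (-9 - 2 + 2601)*(-1/2776) - 2874*(-1/991) = 2590*(-1/2776) + 2874/991 = -1295/1388 + 2874/991 = 2705767/1375508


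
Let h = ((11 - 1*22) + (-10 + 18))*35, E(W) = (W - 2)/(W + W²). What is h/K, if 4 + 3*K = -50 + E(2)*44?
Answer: 35/6 ≈ 5.8333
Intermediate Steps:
E(W) = (-2 + W)/(W + W²)
h = -105 (h = ((11 - 22) + 8)*35 = (-11 + 8)*35 = -3*35 = -105)
K = -18 (K = -4/3 + (-50 + ((-2 + 2)/(2*(1 + 2)))*44)/3 = -4/3 + (-50 + ((½)*0/3)*44)/3 = -4/3 + (-50 + ((½)*(⅓)*0)*44)/3 = -4/3 + (-50 + 0*44)/3 = -4/3 + (-50 + 0)/3 = -4/3 + (⅓)*(-50) = -4/3 - 50/3 = -18)
h/K = -105/(-18) = -105*(-1/18) = 35/6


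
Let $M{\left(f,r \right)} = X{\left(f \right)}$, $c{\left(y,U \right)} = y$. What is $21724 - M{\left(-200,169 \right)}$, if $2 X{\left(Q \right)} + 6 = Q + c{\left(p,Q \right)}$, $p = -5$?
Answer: $\frac{43659}{2} \approx 21830.0$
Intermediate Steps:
$X{\left(Q \right)} = - \frac{11}{2} + \frac{Q}{2}$ ($X{\left(Q \right)} = -3 + \frac{Q - 5}{2} = -3 + \frac{-5 + Q}{2} = -3 + \left(- \frac{5}{2} + \frac{Q}{2}\right) = - \frac{11}{2} + \frac{Q}{2}$)
$M{\left(f,r \right)} = - \frac{11}{2} + \frac{f}{2}$
$21724 - M{\left(-200,169 \right)} = 21724 - \left(- \frac{11}{2} + \frac{1}{2} \left(-200\right)\right) = 21724 - \left(- \frac{11}{2} - 100\right) = 21724 - - \frac{211}{2} = 21724 + \frac{211}{2} = \frac{43659}{2}$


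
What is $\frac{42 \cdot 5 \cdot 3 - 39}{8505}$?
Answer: $\frac{197}{2835} \approx 0.069489$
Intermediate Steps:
$\frac{42 \cdot 5 \cdot 3 - 39}{8505} = \left(42 \cdot 15 - 39\right) \frac{1}{8505} = \left(630 - 39\right) \frac{1}{8505} = 591 \cdot \frac{1}{8505} = \frac{197}{2835}$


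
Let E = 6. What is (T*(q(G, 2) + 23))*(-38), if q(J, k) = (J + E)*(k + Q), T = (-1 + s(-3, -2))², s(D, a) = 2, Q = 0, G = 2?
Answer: -1482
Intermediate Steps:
T = 1 (T = (-1 + 2)² = 1² = 1)
q(J, k) = k*(6 + J) (q(J, k) = (J + 6)*(k + 0) = (6 + J)*k = k*(6 + J))
(T*(q(G, 2) + 23))*(-38) = (1*(2*(6 + 2) + 23))*(-38) = (1*(2*8 + 23))*(-38) = (1*(16 + 23))*(-38) = (1*39)*(-38) = 39*(-38) = -1482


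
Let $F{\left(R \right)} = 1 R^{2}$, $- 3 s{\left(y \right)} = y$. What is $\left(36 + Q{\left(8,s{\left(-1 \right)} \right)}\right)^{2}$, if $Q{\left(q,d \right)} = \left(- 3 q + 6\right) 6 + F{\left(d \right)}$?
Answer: $\frac{418609}{81} \approx 5168.0$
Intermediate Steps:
$s{\left(y \right)} = - \frac{y}{3}$
$F{\left(R \right)} = R^{2}$
$Q{\left(q,d \right)} = 36 + d^{2} - 18 q$ ($Q{\left(q,d \right)} = \left(- 3 q + 6\right) 6 + d^{2} = \left(6 - 3 q\right) 6 + d^{2} = \left(36 - 18 q\right) + d^{2} = 36 + d^{2} - 18 q$)
$\left(36 + Q{\left(8,s{\left(-1 \right)} \right)}\right)^{2} = \left(36 + \left(36 + \left(\left(- \frac{1}{3}\right) \left(-1\right)\right)^{2} - 144\right)\right)^{2} = \left(36 + \left(36 + \left(\frac{1}{3}\right)^{2} - 144\right)\right)^{2} = \left(36 + \left(36 + \frac{1}{9} - 144\right)\right)^{2} = \left(36 - \frac{971}{9}\right)^{2} = \left(- \frac{647}{9}\right)^{2} = \frac{418609}{81}$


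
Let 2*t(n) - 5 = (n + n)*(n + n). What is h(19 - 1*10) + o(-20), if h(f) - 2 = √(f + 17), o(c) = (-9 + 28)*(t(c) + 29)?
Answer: 31601/2 + √26 ≈ 15806.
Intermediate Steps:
t(n) = 5/2 + 2*n² (t(n) = 5/2 + ((n + n)*(n + n))/2 = 5/2 + ((2*n)*(2*n))/2 = 5/2 + (4*n²)/2 = 5/2 + 2*n²)
o(c) = 1197/2 + 38*c² (o(c) = (-9 + 28)*((5/2 + 2*c²) + 29) = 19*(63/2 + 2*c²) = 1197/2 + 38*c²)
h(f) = 2 + √(17 + f) (h(f) = 2 + √(f + 17) = 2 + √(17 + f))
h(19 - 1*10) + o(-20) = (2 + √(17 + (19 - 1*10))) + (1197/2 + 38*(-20)²) = (2 + √(17 + (19 - 10))) + (1197/2 + 38*400) = (2 + √(17 + 9)) + (1197/2 + 15200) = (2 + √26) + 31597/2 = 31601/2 + √26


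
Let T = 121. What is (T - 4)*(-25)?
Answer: -2925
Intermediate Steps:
(T - 4)*(-25) = (121 - 4)*(-25) = 117*(-25) = -2925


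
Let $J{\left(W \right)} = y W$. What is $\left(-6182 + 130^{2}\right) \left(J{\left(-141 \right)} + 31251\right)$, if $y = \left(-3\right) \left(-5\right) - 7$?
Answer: $322858314$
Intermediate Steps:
$y = 8$ ($y = 15 - 7 = 8$)
$J{\left(W \right)} = 8 W$
$\left(-6182 + 130^{2}\right) \left(J{\left(-141 \right)} + 31251\right) = \left(-6182 + 130^{2}\right) \left(8 \left(-141\right) + 31251\right) = \left(-6182 + 16900\right) \left(-1128 + 31251\right) = 10718 \cdot 30123 = 322858314$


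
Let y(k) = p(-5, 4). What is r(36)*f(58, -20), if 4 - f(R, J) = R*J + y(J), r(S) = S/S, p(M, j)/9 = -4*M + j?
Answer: 948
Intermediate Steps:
p(M, j) = -36*M + 9*j (p(M, j) = 9*(-4*M + j) = 9*(j - 4*M) = -36*M + 9*j)
y(k) = 216 (y(k) = -36*(-5) + 9*4 = 180 + 36 = 216)
r(S) = 1
f(R, J) = -212 - J*R (f(R, J) = 4 - (R*J + 216) = 4 - (J*R + 216) = 4 - (216 + J*R) = 4 + (-216 - J*R) = -212 - J*R)
r(36)*f(58, -20) = 1*(-212 - 1*(-20)*58) = 1*(-212 + 1160) = 1*948 = 948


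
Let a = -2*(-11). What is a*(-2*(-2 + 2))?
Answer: 0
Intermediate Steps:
a = 22
a*(-2*(-2 + 2)) = 22*(-2*(-2 + 2)) = 22*(-2*0) = 22*0 = 0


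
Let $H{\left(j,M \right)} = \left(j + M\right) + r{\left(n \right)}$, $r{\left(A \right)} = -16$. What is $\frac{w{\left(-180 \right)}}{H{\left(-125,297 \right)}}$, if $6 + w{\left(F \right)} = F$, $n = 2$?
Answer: $- \frac{31}{26} \approx -1.1923$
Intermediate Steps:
$w{\left(F \right)} = -6 + F$
$H{\left(j,M \right)} = -16 + M + j$ ($H{\left(j,M \right)} = \left(j + M\right) - 16 = \left(M + j\right) - 16 = -16 + M + j$)
$\frac{w{\left(-180 \right)}}{H{\left(-125,297 \right)}} = \frac{-6 - 180}{-16 + 297 - 125} = - \frac{186}{156} = \left(-186\right) \frac{1}{156} = - \frac{31}{26}$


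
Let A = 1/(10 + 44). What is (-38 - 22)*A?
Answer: -10/9 ≈ -1.1111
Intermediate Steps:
A = 1/54 ≈ 0.018519
(-38 - 22)*A = (-38 - 22)*(1/54) = -60*1/54 = -10/9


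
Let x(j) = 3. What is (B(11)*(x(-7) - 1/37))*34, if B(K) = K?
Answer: 41140/37 ≈ 1111.9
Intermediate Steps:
(B(11)*(x(-7) - 1/37))*34 = (11*(3 - 1/37))*34 = (11*(110/37))*34 = (1210/37)*34 = 41140/37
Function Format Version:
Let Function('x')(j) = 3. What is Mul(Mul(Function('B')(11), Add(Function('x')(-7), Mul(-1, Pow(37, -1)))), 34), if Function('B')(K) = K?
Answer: Rational(41140, 37) ≈ 1111.9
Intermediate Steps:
Mul(Mul(Function('B')(11), Add(Function('x')(-7), Mul(-1, Pow(37, -1)))), 34) = Mul(Mul(11, Add(3, Mul(-1, Pow(37, -1)))), 34) = Mul(Mul(11, Add(3, Mul(-1, Rational(1, 37)))), 34) = Mul(Mul(11, Add(3, Rational(-1, 37))), 34) = Mul(Mul(11, Rational(110, 37)), 34) = Mul(Rational(1210, 37), 34) = Rational(41140, 37)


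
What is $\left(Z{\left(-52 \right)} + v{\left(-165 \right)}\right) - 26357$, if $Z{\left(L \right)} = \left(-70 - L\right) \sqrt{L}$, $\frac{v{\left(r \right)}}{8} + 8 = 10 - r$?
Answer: $-25021 - 36 i \sqrt{13} \approx -25021.0 - 129.8 i$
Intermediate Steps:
$v{\left(r \right)} = 16 - 8 r$ ($v{\left(r \right)} = -64 + 8 \left(10 - r\right) = -64 - \left(-80 + 8 r\right) = 16 - 8 r$)
$Z{\left(L \right)} = \sqrt{L} \left(-70 - L\right)$
$\left(Z{\left(-52 \right)} + v{\left(-165 \right)}\right) - 26357 = \left(\sqrt{-52} \left(-70 - -52\right) + \left(16 - -1320\right)\right) - 26357 = \left(2 i \sqrt{13} \left(-70 + 52\right) + \left(16 + 1320\right)\right) - 26357 = \left(2 i \sqrt{13} \left(-18\right) + 1336\right) - 26357 = \left(- 36 i \sqrt{13} + 1336\right) - 26357 = \left(1336 - 36 i \sqrt{13}\right) - 26357 = -25021 - 36 i \sqrt{13}$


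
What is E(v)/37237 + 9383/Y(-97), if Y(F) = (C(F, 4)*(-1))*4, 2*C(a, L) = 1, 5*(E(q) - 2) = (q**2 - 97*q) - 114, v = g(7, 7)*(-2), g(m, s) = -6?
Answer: -1746976103/372370 ≈ -4691.5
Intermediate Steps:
v = 12 (v = -6*(-2) = 12)
E(q) = -104/5 - 97*q/5 + q**2/5 (E(q) = 2 + ((q**2 - 97*q) - 114)/5 = 2 + (-114 + q**2 - 97*q)/5 = 2 + (-114/5 - 97*q/5 + q**2/5) = -104/5 - 97*q/5 + q**2/5)
C(a, L) = 1/2 (C(a, L) = (1/2)*1 = 1/2)
Y(F) = -2 (Y(F) = ((1/2)*(-1))*4 = -1/2*4 = -2)
E(v)/37237 + 9383/Y(-97) = (-104/5 - 97/5*12 + (1/5)*12**2)/37237 + 9383/(-2) = (-104/5 - 1164/5 + (1/5)*144)*(1/37237) + 9383*(-1/2) = (-104/5 - 1164/5 + 144/5)*(1/37237) - 9383/2 = -1124/5*1/37237 - 9383/2 = -1124/186185 - 9383/2 = -1746976103/372370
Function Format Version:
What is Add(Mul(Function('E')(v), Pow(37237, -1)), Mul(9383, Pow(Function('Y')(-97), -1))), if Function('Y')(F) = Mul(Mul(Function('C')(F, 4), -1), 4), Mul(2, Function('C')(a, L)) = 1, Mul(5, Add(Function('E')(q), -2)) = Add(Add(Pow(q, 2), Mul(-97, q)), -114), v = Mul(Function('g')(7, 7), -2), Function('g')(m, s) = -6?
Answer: Rational(-1746976103, 372370) ≈ -4691.5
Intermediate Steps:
v = 12 (v = Mul(-6, -2) = 12)
Function('E')(q) = Add(Rational(-104, 5), Mul(Rational(-97, 5), q), Mul(Rational(1, 5), Pow(q, 2))) (Function('E')(q) = Add(2, Mul(Rational(1, 5), Add(Add(Pow(q, 2), Mul(-97, q)), -114))) = Add(2, Mul(Rational(1, 5), Add(-114, Pow(q, 2), Mul(-97, q)))) = Add(2, Add(Rational(-114, 5), Mul(Rational(-97, 5), q), Mul(Rational(1, 5), Pow(q, 2)))) = Add(Rational(-104, 5), Mul(Rational(-97, 5), q), Mul(Rational(1, 5), Pow(q, 2))))
Function('C')(a, L) = Rational(1, 2) (Function('C')(a, L) = Mul(Rational(1, 2), 1) = Rational(1, 2))
Function('Y')(F) = -2 (Function('Y')(F) = Mul(Mul(Rational(1, 2), -1), 4) = Mul(Rational(-1, 2), 4) = -2)
Add(Mul(Function('E')(v), Pow(37237, -1)), Mul(9383, Pow(Function('Y')(-97), -1))) = Add(Mul(Add(Rational(-104, 5), Mul(Rational(-97, 5), 12), Mul(Rational(1, 5), Pow(12, 2))), Pow(37237, -1)), Mul(9383, Pow(-2, -1))) = Add(Mul(Add(Rational(-104, 5), Rational(-1164, 5), Mul(Rational(1, 5), 144)), Rational(1, 37237)), Mul(9383, Rational(-1, 2))) = Add(Mul(Add(Rational(-104, 5), Rational(-1164, 5), Rational(144, 5)), Rational(1, 37237)), Rational(-9383, 2)) = Add(Mul(Rational(-1124, 5), Rational(1, 37237)), Rational(-9383, 2)) = Add(Rational(-1124, 186185), Rational(-9383, 2)) = Rational(-1746976103, 372370)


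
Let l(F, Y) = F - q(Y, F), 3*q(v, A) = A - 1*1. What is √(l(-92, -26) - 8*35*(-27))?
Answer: √7499 ≈ 86.597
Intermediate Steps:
q(v, A) = -⅓ + A/3 (q(v, A) = (A - 1*1)/3 = (A - 1)/3 = (-1 + A)/3 = -⅓ + A/3)
l(F, Y) = ⅓ + 2*F/3 (l(F, Y) = F - (-⅓ + F/3) = F + (⅓ - F/3) = ⅓ + 2*F/3)
√(l(-92, -26) - 8*35*(-27)) = √((⅓ + (⅔)*(-92)) - 8*35*(-27)) = √((⅓ - 184/3) - 280*(-27)) = √(-61 + 7560) = √7499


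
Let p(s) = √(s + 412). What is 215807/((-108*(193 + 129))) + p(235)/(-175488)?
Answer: -215807/34776 - √647/175488 ≈ -6.2058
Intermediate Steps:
p(s) = √(412 + s)
215807/((-108*(193 + 129))) + p(235)/(-175488) = 215807/((-108*(193 + 129))) + √(412 + 235)/(-175488) = 215807/((-108*322)) + √647*(-1/175488) = 215807/(-34776) - √647/175488 = 215807*(-1/34776) - √647/175488 = -215807/34776 - √647/175488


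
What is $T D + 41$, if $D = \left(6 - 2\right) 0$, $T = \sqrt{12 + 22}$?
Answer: $41$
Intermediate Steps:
$T = \sqrt{34} \approx 5.8309$
$D = 0$ ($D = 4 \cdot 0 = 0$)
$T D + 41 = \sqrt{34} \cdot 0 + 41 = 0 + 41 = 41$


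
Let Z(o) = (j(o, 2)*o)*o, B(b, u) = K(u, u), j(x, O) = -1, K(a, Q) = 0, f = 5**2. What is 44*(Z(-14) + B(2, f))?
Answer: -8624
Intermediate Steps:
f = 25
B(b, u) = 0
Z(o) = -o**2 (Z(o) = (-o)*o = -o**2)
44*(Z(-14) + B(2, f)) = 44*(-1*(-14)**2 + 0) = 44*(-1*196 + 0) = 44*(-196 + 0) = 44*(-196) = -8624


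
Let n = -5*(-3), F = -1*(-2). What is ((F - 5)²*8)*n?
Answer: 1080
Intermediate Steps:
F = 2
n = 15
((F - 5)²*8)*n = ((2 - 5)²*8)*15 = ((-3)²*8)*15 = (9*8)*15 = 72*15 = 1080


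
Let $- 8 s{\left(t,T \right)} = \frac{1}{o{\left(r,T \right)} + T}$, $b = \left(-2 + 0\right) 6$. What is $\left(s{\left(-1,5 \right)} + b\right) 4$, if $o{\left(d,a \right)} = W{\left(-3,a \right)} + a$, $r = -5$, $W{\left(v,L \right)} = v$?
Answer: $- \frac{673}{14} \approx -48.071$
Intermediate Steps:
$b = -12$ ($b = \left(-2\right) 6 = -12$)
$o{\left(d,a \right)} = -3 + a$
$s{\left(t,T \right)} = - \frac{1}{8 \left(-3 + 2 T\right)}$ ($s{\left(t,T \right)} = - \frac{1}{8 \left(\left(-3 + T\right) + T\right)} = - \frac{1}{8 \left(-3 + 2 T\right)}$)
$\left(s{\left(-1,5 \right)} + b\right) 4 = \left(- \frac{1}{-24 + 16 \cdot 5} - 12\right) 4 = \left(- \frac{1}{-24 + 80} - 12\right) 4 = \left(- \frac{1}{56} - 12\right) 4 = \left(- \frac{673}{56}\right) 4 = - \frac{673}{14}$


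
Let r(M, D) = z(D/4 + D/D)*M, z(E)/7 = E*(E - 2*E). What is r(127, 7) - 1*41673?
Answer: -774337/16 ≈ -48396.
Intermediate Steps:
z(E) = -7*E² (z(E) = 7*(E*(E - 2*E)) = 7*(E*(-E)) = 7*(-E²) = -7*E²)
r(M, D) = -7*M*(1 + D/4)² (r(M, D) = (-7*(D/4 + D/D)²)*M = (-7*(D*(¼) + 1)²)*M = (-7*(D/4 + 1)²)*M = (-7*(1 + D/4)²)*M = -7*M*(1 + D/4)²)
r(127, 7) - 1*41673 = -7/16*127*(4 + 7)² - 1*41673 = -7/16*127*11² - 41673 = -7/16*127*121 - 41673 = -107569/16 - 41673 = -774337/16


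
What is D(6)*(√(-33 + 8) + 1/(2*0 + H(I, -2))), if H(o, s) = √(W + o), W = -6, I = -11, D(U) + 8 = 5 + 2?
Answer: I*(-85 + √17)/17 ≈ -4.7575*I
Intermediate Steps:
D(U) = -1 (D(U) = -8 + (5 + 2) = -8 + 7 = -1)
H(o, s) = √(-6 + o)
D(6)*(√(-33 + 8) + 1/(2*0 + H(I, -2))) = -(√(-33 + 8) + 1/(2*0 + √(-6 - 11))) = -(√(-25) + 1/(0 + √(-17))) = -(5*I + 1/(0 + I*√17)) = -(5*I + 1/(I*√17)) = -(5*I - I*√17/17) = -5*I + I*√17/17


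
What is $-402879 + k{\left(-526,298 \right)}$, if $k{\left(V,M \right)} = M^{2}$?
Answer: $-314075$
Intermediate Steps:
$-402879 + k{\left(-526,298 \right)} = -402879 + 298^{2} = -402879 + 88804 = -314075$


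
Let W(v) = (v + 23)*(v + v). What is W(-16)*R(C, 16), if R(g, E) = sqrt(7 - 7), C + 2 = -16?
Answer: 0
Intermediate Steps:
C = -18 (C = -2 - 16 = -18)
W(v) = 2*v*(23 + v) (W(v) = (23 + v)*(2*v) = 2*v*(23 + v))
R(g, E) = 0 (R(g, E) = sqrt(0) = 0)
W(-16)*R(C, 16) = (2*(-16)*(23 - 16))*0 = (2*(-16)*7)*0 = -224*0 = 0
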